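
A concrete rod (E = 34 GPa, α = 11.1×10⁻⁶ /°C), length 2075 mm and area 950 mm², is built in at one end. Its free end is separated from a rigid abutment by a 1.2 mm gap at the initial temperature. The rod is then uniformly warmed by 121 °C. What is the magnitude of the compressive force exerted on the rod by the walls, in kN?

P ≈ 24.7 kN

If the wall were absent the rod would grow by αΔT L = 11.1×10⁻⁶ × 121 × 2075 = 2.787 mm.
This exceeds the 1.2 mm gap, so the wall pushes back. The portion of expansion that must be recovered elastically is δ_free − gap = 2.787 − 1.2 = 1.587 mm.
So σ = E(δ_free − g)/L = 34×10³ × 1.587/2075 = 26 MPa.
Force on the wall = σA = 26 × 950 mm² = 24.7 kN.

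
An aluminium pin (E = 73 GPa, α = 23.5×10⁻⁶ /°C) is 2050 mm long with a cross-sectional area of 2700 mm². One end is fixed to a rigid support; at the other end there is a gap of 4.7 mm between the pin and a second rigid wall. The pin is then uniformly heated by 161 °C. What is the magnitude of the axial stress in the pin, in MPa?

Free thermal elongation = αΔT L = 23.5×10⁻⁶ × 161 × 2050 = 7.756 mm.
The gap closes (δ_free > 4.7 mm) and the wall then resists a further 7.756 − 4.7 = 3.056 mm of expansion.
Compatibility: PL/(AE) = 3.056 mm, so σ = P/A = E × (3.056/2050) = 108.8 MPa.

σ ≈ 109 MPa (compressive)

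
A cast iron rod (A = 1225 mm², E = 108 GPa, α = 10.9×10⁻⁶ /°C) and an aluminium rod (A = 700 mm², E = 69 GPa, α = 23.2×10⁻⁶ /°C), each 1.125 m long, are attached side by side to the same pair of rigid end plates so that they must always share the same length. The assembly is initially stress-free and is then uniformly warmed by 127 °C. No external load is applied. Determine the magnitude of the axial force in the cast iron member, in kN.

P ≈ 55.3 kN (tensile in the cast iron)

Both members must finish at the same length. With the larger α, the aluminium tends to over-expand; the plates restrain it, putting the aluminium in compression and the cast iron in tension. With no external load the two internal forces are equal and opposite, magnitude P.
Compatibility of the two members (thermal + elastic change equal): (α₁ − α₂)ΔT = P·[1/(A₁E₁) + 1/(A₂E₂)].
|α₁ − α₂|·ΔT = 12.3×10⁻⁶ × 127 = 0.001562.
1/(A₁E₁) + 1/(A₂E₂) = 1/(1225×108×10³) + 1/(700×69×10³) = 2.826×10⁻⁸ N⁻¹.
P = 0.001562 / 2.826×10⁻⁸ = 55270 N = 55.27 kN.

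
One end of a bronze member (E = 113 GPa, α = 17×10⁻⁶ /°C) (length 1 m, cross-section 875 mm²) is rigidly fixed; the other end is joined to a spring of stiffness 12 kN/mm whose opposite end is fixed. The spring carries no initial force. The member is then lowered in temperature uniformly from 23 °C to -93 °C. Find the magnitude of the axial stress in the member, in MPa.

σ ≈ 24.1 MPa (tensile)

If the spring were absent the member would shorten by αΔT L = 17×10⁻⁶ × 116 × 1000 = 1.972 mm.
Let P be the tensile force in the spring. The member extends elastically by PL/(AE) and the spring stretches by P/k; together these equal δ_free.
So P = δ_free / [L/(AE) + 1/k] = 1.972 / [ 1000/(875×113×10³) + 1/(12×10³) ].
P = 1.972 / 9.345×10⁻⁵ = 21100 N.
σ = P/A = 21100/875 = 24.12 MPa.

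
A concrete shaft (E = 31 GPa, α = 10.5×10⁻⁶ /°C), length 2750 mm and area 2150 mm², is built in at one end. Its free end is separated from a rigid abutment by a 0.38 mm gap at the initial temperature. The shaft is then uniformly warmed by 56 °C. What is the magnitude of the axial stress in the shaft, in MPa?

σ ≈ 13.9 MPa (compressive)

Free thermal elongation = αΔT L = 10.5×10⁻⁶ × 56 × 2750 = 1.617 mm.
The gap closes (δ_free > 0.38 mm) and the wall then resists a further 1.617 − 0.38 = 1.237 mm of expansion.
That suppressed elongation corresponds to σ = E·Δ/L = 31×10³ × 1.237/2750 = 13.94 MPa.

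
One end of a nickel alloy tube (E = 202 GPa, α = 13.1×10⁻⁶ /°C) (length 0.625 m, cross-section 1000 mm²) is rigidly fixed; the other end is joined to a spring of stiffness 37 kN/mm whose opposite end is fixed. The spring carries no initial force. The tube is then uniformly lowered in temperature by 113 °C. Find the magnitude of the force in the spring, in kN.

P ≈ 30.7 kN

The unrestrained thermal change is αΔT L = 13.1×10⁻⁶ × 113 × 625 = 0.9252 mm.
Let P be the tensile force in the spring. The tube extends elastically by PL/(AE) and the spring stretches by P/k; together these equal δ_free.
So P = δ_free / [L/(AE) + 1/k] = 0.9252 / [ 625/(1000×202×10³) + 1/(37×10³) ].
P = 0.9252 / 3.012×10⁻⁵ = 30720 N.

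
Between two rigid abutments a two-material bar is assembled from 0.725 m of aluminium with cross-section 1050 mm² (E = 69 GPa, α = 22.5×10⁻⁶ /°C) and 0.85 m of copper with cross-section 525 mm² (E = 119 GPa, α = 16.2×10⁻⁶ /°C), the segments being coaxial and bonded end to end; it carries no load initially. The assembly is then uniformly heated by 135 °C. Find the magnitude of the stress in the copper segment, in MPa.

Free thermal expansion of the whole bar: Σ αᵢΔT Lᵢ = 22.5×10⁻⁶×135×725 + 16.2×10⁻⁶×135×850 = 4.061 mm.
Since the ends are fixed, an axial force P builds up, equal in every segment, with P · Σ Lᵢ/(AᵢEᵢ) = δ_free.
The series flexibility is Σ Lᵢ/(AᵢEᵢ) = 725/(1050×69×10³) + 850/(525×119×10³) = 2.361×10⁻⁵ mm/N.
So P = 4.061 / 2.361×10⁻⁵ = 172 kN, compressive.
σ_{copper} = P / A = 172000 / 525 = 327.6 MPa.

σ ≈ 328 MPa (compressive)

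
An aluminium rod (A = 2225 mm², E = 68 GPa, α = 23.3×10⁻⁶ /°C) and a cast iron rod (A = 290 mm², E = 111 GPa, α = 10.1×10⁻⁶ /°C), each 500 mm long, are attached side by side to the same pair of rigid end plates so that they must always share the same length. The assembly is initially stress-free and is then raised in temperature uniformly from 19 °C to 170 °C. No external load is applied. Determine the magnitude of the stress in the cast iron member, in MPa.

σ ≈ 182 MPa (tensile)

Equilibrium of a rigid end plate with no external load gives equal and opposite internal forces ±P in the two members. Since α_{aluminium} > α_{cast iron}, heating drives the aluminium into compression and the cast iron into tension.
Compatibility of the two members (thermal + elastic change equal): (α₁ − α₂)ΔT = P·[1/(A₁E₁) + 1/(A₂E₂)].
|α₁ − α₂|·ΔT = 13.2×10⁻⁶ × 151 = 0.001993.
1/(A₁E₁) + 1/(A₂E₂) = 1/(2225×68×10³) + 1/(290×111×10³) = 3.767×10⁻⁸ N⁻¹.
P = 0.001993 / 3.767×10⁻⁸ = 52910 N = 52.91 kN.
σ_{cast iron} = P/A₂ = 52910/290 = 182.4 MPa, tensile.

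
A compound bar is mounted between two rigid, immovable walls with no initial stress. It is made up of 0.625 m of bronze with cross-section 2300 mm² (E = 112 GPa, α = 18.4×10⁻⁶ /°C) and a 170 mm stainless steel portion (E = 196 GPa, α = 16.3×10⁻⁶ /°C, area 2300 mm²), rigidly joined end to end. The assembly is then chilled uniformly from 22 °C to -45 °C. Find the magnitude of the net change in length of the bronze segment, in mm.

|ΔL| ≈ 0.057 mm

If the supports were absent, the total length change would be Σ αᵢΔT Lᵢ = 18.4×10⁻⁶×67×625 + 16.3×10⁻⁶×67×170 = 0.9562 mm.
The rigid supports impose zero overall length change; the single axial force P common to all segments must satisfy P Σ Lᵢ/(AᵢEᵢ) = δ_free.
Σ Lᵢ/(AᵢEᵢ) = 625/(2300×112×10³) + 170/(2300×196×10³) = 2.803×10⁻⁶ mm/N.
Hence P = δ_free / Σ(L/AE) = 0.9562/2.803×10⁻⁶ = 341.1 kN (tensile).
For the bronze segment, free thermal change = 18.4×10⁻⁶×67×625 = 0.7705 mm and elastic change from P = 341100×625/(2300×112×10³) = 0.8275 mm; these oppose, so the net change is 0.057 mm (segment lengthens).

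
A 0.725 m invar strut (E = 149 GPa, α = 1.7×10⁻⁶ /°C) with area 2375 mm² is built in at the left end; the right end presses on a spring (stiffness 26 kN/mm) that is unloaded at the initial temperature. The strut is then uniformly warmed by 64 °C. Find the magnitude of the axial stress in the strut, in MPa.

The unrestrained thermal change is αΔT L = 1.7×10⁻⁶ × 64 × 725 = 0.07888 mm.
Let P be the compressive force at the spring. The strut shortens elastically by PL/(AE) and the spring compresses by P/k; together these equal δ_free.
So P = δ_free / [L/(AE) + 1/k] = 0.07888 / [ 725/(2375×149×10³) + 1/(26×10³) ].
P = 0.07888 / 4.051×10⁻⁵ = 1947 N.
σ = P/A = 1947/2375 = 0.8199 MPa.

σ ≈ 0.82 MPa (compressive)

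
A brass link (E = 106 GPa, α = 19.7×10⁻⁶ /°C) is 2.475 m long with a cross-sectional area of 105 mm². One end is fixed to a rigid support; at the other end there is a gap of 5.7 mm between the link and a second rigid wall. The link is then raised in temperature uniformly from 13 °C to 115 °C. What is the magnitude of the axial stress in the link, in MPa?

σ ≈ 0 MPa

Unrestrained expansion: δ_free = αΔT L = 19.7×10⁻⁶ × 102 × 2475 = 4.973 mm.
This is smaller than the 5.7 mm clearance, so the link expands freely without reaching the stop — the stress is zero.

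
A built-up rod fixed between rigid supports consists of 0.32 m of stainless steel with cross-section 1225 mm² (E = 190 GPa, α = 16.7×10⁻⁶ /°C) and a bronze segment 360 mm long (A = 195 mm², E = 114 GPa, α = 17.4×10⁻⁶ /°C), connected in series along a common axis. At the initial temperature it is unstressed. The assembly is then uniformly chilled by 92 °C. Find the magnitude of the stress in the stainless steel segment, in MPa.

σ ≈ 49.6 MPa (tensile)

If the supports were absent, the total length change would be Σ αᵢΔT Lᵢ = 16.7×10⁻⁶×92×320 + 17.4×10⁻⁶×92×360 = 1.068 mm.
The rigid supports impose zero overall length change; the single axial force P common to all segments must satisfy P Σ Lᵢ/(AᵢEᵢ) = δ_free.
The series flexibility is Σ Lᵢ/(AᵢEᵢ) = 320/(1225×190×10³) + 360/(195×114×10³) = 1.757×10⁻⁵ mm/N.
Hence P = δ_free / Σ(L/AE) = 1.068/1.757×10⁻⁵ = 60.78 kN (tensile).
σ_{stainless steel} = P / A = 60780 / 1225 = 49.62 MPa.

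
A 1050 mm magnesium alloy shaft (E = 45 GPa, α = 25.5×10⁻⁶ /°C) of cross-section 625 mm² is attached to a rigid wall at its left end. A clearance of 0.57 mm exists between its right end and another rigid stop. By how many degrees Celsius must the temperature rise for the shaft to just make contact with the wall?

Contact occurs when the free expansion equals the gap: αΔT L = 0.57 mm.
So ΔT = g/(αL) = 0.57/(25.5×10⁻⁶ × 1050) = 21.29 °C.

ΔT ≈ 21.3 °C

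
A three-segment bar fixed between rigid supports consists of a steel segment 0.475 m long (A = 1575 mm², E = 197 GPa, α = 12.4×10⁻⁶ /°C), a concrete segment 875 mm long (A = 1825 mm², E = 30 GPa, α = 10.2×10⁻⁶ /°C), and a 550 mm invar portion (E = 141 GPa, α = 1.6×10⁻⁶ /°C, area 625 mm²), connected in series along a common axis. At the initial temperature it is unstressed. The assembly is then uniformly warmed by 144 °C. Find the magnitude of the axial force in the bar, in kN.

P ≈ 95.1 kN (compressive)

Free thermal expansion of the whole bar: Σ αᵢΔT Lᵢ = 12.4×10⁻⁶×144×475 + 10.2×10⁻⁶×144×875 + 1.6×10⁻⁶×144×550 = 2.26 mm.
Since the ends are fixed, an axial force P builds up, equal in every segment, with P · Σ Lᵢ/(AᵢEᵢ) = δ_free.
Σ Lᵢ/(AᵢEᵢ) = 475/(1575×197×10³) + 875/(1825×30×10³) + 550/(625×141×10³) = 2.375×10⁻⁵ mm/N.
Hence P = δ_free / Σ(L/AE) = 2.26/2.375×10⁻⁵ = 95.15 kN (compressive).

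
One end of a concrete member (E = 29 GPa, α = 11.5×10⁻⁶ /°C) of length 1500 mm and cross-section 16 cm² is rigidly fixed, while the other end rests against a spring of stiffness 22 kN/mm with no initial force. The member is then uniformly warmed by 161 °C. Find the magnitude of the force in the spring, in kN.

Free thermal expansion: δ_free = αΔT L = 11.5×10⁻⁶ × 161 × 1500 = 2.777 mm.
Let P be the compressive force at the spring. The member shortens elastically by PL/(AE) and the spring compresses by P/k; together these equal δ_free.
So P = δ_free / [L/(AE) + 1/k] = 2.777 / [ 1500/(1600×29×10³) + 1/(22×10³) ].
P = 2.777 / 7.778×10⁻⁵ = 35710 N.

P ≈ 35.7 kN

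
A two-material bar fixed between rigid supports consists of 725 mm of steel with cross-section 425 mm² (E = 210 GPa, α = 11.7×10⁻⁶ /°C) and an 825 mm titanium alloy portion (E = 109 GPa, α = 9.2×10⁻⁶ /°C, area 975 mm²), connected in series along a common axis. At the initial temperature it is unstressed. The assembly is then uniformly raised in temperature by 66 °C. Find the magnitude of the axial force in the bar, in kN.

If the supports were absent, the total length change would be Σ αᵢΔT Lᵢ = 11.7×10⁻⁶×66×725 + 9.2×10⁻⁶×66×825 = 1.061 mm.
The rigid supports impose zero overall length change; the single axial force P common to all segments must satisfy P Σ Lᵢ/(AᵢEᵢ) = δ_free.
Σ Lᵢ/(AᵢEᵢ) = 725/(425×210×10³) + 825/(975×109×10³) = 1.589×10⁻⁵ mm/N.
So P = 1.061 / 1.589×10⁻⁵ = 66.77 kN, compressive.

P ≈ 66.8 kN (compressive)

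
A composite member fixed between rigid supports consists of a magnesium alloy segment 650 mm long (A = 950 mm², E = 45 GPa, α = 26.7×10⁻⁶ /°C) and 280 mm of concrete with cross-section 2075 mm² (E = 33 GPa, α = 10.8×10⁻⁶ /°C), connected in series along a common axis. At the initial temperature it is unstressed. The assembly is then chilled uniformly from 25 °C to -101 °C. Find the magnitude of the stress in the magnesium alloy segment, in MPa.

If the supports were absent, the total length change would be Σ αᵢΔT Lᵢ = 26.7×10⁻⁶×126×650 + 10.8×10⁻⁶×126×280 = 2.568 mm.
Since the ends are fixed, an axial force P builds up, equal in every segment, with P · Σ Lᵢ/(AᵢEᵢ) = δ_free.
Σ Lᵢ/(AᵢEᵢ) = 650/(950×45×10³) + 280/(2075×33×10³) = 1.929×10⁻⁵ mm/N.
So P = 2.568 / 1.929×10⁻⁵ = 133.1 kN, tensile.
σ_{magnesium alloy} = P / A = 133100 / 950 = 140.1 MPa.

σ ≈ 140 MPa (tensile)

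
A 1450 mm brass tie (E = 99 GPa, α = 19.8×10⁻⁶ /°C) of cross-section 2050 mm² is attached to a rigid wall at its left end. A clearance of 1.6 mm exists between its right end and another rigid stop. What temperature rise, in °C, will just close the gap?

The gap closes when αΔT L = 1.6 mm, since the tie is still unstressed at that instant.
So ΔT = g/(αL) = 1.6/(19.8×10⁻⁶ × 1450) = 55.73 °C.

ΔT ≈ 55.7 °C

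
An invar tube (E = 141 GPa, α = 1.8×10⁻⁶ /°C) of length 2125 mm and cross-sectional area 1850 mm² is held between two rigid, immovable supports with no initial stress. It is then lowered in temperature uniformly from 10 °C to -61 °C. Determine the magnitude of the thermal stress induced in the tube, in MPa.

σ ≈ 18 MPa (tensile)

Because both ends are immovable the net strain is zero, and the suppressed thermal strain is αΔT = 1.8×10⁻⁶ × 71 = 127.8×10⁻⁶.
σ = EαΔT = 141×10³ × 1.8×10⁻⁶ × 71 = 18.02 MPa (tensile; the tube is trying to contract).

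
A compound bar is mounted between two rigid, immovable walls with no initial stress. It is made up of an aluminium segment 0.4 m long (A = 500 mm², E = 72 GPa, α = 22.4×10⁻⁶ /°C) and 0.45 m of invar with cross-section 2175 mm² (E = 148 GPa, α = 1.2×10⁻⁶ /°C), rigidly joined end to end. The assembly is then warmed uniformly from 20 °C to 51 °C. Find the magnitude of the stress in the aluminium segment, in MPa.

σ ≈ 47.1 MPa (compressive)

Free thermal expansion of the whole bar: Σ αᵢΔT Lᵢ = 22.4×10⁻⁶×31×400 + 1.2×10⁻⁶×31×450 = 0.2945 mm.
Since the ends are fixed, an axial force P builds up, equal in every segment, with P · Σ Lᵢ/(AᵢEᵢ) = δ_free.
The series flexibility is Σ Lᵢ/(AᵢEᵢ) = 400/(500×72×10³) + 450/(2175×148×10³) = 1.251×10⁻⁵ mm/N.
P = 0.2945 / 1.251×10⁻⁵ = 23540 N = 23.54 kN, compressive.
σ_{aluminium} = P / A = 23540 / 500 = 47.09 MPa.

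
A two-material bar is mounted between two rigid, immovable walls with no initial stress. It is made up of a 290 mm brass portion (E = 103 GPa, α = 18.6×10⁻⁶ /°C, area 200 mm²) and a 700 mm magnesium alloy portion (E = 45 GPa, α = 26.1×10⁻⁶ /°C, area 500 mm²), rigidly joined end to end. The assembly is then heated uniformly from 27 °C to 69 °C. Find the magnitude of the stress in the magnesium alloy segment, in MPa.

σ ≈ 44 MPa (compressive)

If the supports were absent, the total length change would be Σ αᵢΔT Lᵢ = 18.6×10⁻⁶×42×290 + 26.1×10⁻⁶×42×700 = 0.9939 mm.
The walls prevent any net length change, so an axial force P (same in every segment) develops. Compatibility: P · Σ Lᵢ/(AᵢEᵢ) = δ_free.
The series flexibility is Σ Lᵢ/(AᵢEᵢ) = 290/(200×103×10³) + 700/(500×45×10³) = 4.519×10⁻⁵ mm/N.
So P = 0.9939 / 4.519×10⁻⁵ = 21.99 kN, compressive.
σ_{magnesium alloy} = P / A = 21990 / 500 = 43.99 MPa.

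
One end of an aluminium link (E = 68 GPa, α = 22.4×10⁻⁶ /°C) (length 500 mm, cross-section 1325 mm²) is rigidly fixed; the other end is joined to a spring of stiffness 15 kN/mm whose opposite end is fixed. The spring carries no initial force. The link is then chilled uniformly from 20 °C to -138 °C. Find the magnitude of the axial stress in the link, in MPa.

σ ≈ 18.5 MPa (tensile)

The unrestrained thermal change is αΔT L = 22.4×10⁻⁶ × 158 × 500 = 1.77 mm.
Let P be the tensile force in the spring. The link extends elastically by PL/(AE) and the spring stretches by P/k; together these equal δ_free.
P [ L/(AE) + 1/k ] = δ_free → P [ 500/(1325×68×10³) + 1/(15×10³) ] = 1.77.
P = 1.77 / 7.222×10⁻⁵ = 24500 N.
σ = P/A = 24500/1325 = 18.49 MPa.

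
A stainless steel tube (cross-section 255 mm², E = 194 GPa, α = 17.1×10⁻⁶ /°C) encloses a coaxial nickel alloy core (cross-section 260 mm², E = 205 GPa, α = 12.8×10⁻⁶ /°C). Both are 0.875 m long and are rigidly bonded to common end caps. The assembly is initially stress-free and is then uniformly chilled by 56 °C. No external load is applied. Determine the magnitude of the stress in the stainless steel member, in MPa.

σ ≈ 24.2 MPa (tensile)

Both members must finish at the same length. With the larger α, the stainless steel tends to over-contract; the plates restrain it, putting the stainless steel in tension and the nickel alloy in compression. With no external load the two internal forces are equal and opposite, magnitude P.
Compatibility of the two members (thermal + elastic change equal): (α₁ − α₂)ΔT = P·[1/(A₁E₁) + 1/(A₂E₂)].
|α₁ − α₂|·ΔT = 4.3×10⁻⁶ × 56 = 0.0002408.
1/(A₁E₁) + 1/(A₂E₂) = 1/(255×194×10³) + 1/(260×205×10³) = 3.898×10⁻⁸ N⁻¹.
P = 0.0002408 / 3.898×10⁻⁸ = 6178 N = 6.178 kN.
σ_{stainless steel} = P/A₁ = 6178/255 = 24.23 MPa, tensile.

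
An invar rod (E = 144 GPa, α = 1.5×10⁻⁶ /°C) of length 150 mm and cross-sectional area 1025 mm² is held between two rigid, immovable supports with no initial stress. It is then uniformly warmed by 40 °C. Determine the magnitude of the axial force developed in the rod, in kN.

Full restraint means ε = 0, so the stress is σ = EαΔT = 144×10³ × 1.5×10⁻⁶ × 40 = 8.64 MPa.
Axial force P = σA = 8.64 × 1025 = 8856 N = 8.856 kN, compressive.

P ≈ 8.86 kN (compressive)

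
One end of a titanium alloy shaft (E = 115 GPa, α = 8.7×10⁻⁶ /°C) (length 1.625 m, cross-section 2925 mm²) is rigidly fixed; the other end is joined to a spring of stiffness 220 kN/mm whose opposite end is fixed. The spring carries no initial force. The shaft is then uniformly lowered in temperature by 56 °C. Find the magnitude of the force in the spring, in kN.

P ≈ 84.4 kN

Free thermal contraction: δ_free = αΔT L = 8.7×10⁻⁶ × 56 × 1625 = 0.7917 mm.
Let P be the tensile force in the spring. The shaft extends elastically by PL/(AE) and the spring stretches by P/k; together these equal δ_free.
P [ L/(AE) + 1/k ] = δ_free → P [ 1625/(2925×115×10³) + 1/(220×10³) ] = 0.7917.
P = 0.7917 / 9.376×10⁻⁶ = 84440 N.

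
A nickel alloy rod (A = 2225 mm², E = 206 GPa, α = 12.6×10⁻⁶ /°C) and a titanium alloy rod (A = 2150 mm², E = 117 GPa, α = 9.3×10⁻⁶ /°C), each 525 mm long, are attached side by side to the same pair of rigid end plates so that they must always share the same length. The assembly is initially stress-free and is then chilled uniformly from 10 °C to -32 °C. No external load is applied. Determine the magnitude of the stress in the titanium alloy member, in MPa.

σ ≈ 10.5 MPa (compressive)

The nickel alloy has the larger α, so on cooling it would change length more than the titanium alloy if both were free. The rigid plates force a common final length, so the nickel alloy is put into tension and the titanium alloy into compression, with equal and opposite forces P (no external load).
Setting the final lengths equal and cancelling L: (α₁ − α₂)ΔT = P/(A₁E₁) + P/(A₂E₂).
|α₁ − α₂|·ΔT = 3.3×10⁻⁶ × 42 = 0.0001386.
1/(A₁E₁) + 1/(A₂E₂) = 1/(2225×206×10³) + 1/(2150×117×10³) = 6.157×10⁻⁹ N⁻¹.
So P = 0.0001386 / 6.157×10⁻⁹ = 22.51 kN.
σ_{titanium alloy} = P/A₂ = 22510/2150 = 10.47 MPa, compressive.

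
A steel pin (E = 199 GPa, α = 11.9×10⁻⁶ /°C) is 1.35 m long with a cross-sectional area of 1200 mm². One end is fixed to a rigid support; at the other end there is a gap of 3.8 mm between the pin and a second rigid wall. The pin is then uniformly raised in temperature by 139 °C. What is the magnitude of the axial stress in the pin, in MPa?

σ ≈ 0 MPa

Unrestrained expansion: δ_free = αΔT L = 11.9×10⁻⁶ × 139 × 1350 = 2.233 mm.
This is smaller than the 3.8 mm clearance, so the pin expands freely without reaching the stop — the stress is zero.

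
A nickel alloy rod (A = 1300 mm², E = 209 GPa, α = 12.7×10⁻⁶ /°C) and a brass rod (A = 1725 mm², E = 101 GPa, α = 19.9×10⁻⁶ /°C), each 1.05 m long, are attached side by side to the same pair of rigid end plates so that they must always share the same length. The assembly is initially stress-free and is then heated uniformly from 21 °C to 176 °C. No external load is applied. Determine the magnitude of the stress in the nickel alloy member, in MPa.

Equilibrium of a rigid end plate with no external load gives equal and opposite internal forces ±P in the two members. Since α_{brass} > α_{nickel alloy}, heating drives the brass into compression and the nickel alloy into tension.
Setting the final lengths equal and cancelling L: (α₁ − α₂)ΔT = P/(A₁E₁) + P/(A₂E₂).
|α₁ − α₂|·ΔT = 7.2×10⁻⁶ × 155 = 0.001116.
1/(A₁E₁) + 1/(A₂E₂) = 1/(1300×209×10³) + 1/(1725×101×10³) = 9.42×10⁻⁹ N⁻¹.
So P = 0.001116 / 9.42×10⁻⁹ = 118.5 kN.
σ_{nickel alloy} = P/A₁ = 118500/1300 = 91.13 MPa, tensile.

σ ≈ 91.1 MPa (tensile)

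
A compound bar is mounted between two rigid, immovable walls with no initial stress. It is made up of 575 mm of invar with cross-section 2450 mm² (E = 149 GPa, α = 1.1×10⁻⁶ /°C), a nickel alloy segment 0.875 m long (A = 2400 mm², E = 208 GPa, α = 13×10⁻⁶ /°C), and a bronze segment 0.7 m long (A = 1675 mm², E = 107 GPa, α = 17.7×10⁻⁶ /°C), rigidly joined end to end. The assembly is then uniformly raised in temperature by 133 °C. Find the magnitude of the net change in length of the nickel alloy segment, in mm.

With the walls removed the bar would change length by δ_free = Σ αᵢΔT Lᵢ = 1.1×10⁻⁶×133×575 + 13×10⁻⁶×133×875 + 17.7×10⁻⁶×133×700 = 3.245 mm.
The walls prevent any net length change, so an axial force P (same in every segment) develops. Compatibility: P · Σ Lᵢ/(AᵢEᵢ) = δ_free.
Σ Lᵢ/(AᵢEᵢ) = 575/(2450×149×10³) + 875/(2400×208×10³) + 700/(1675×107×10³) = 7.234×10⁻⁶ mm/N.
So P = 3.245 / 7.234×10⁻⁶ = 448.6 kN, compressive.
For the nickel alloy segment, free thermal change = 13×10⁻⁶×133×875 = 1.513 mm and elastic change from P = 448600×875/(2400×208×10³) = 0.7863 mm; these oppose, so the net change is 0.727 mm (segment lengthens).

|ΔL| ≈ 0.727 mm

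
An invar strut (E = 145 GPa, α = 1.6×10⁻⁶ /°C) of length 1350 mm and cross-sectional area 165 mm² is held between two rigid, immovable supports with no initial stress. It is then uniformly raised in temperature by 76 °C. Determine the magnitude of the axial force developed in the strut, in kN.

The ends cannot move, so σ = EαΔT = 145×10³ × 1.6×10⁻⁶ × 76 = 17.63 MPa.
Axial force P = σA = 17.63 × 165 = 2909 N = 2.909 kN, compressive.

P ≈ 2.91 kN (compressive)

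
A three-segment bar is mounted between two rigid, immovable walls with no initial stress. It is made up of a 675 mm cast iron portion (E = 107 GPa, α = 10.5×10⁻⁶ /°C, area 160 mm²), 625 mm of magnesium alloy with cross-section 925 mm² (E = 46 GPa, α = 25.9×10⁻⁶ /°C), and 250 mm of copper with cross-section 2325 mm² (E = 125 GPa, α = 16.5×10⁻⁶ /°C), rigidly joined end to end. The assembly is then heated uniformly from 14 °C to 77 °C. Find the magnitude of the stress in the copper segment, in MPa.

σ ≈ 13.5 MPa (compressive)

With the walls removed the bar would change length by δ_free = Σ αᵢΔT Lᵢ = 10.5×10⁻⁶×63×675 + 25.9×10⁻⁶×63×625 + 16.5×10⁻⁶×63×250 = 1.726 mm.
The rigid supports impose zero overall length change; the single axial force P common to all segments must satisfy P Σ Lᵢ/(AᵢEᵢ) = δ_free.
Σ Lᵢ/(AᵢEᵢ) = 675/(160×107×10³) + 625/(925×46×10³) + 250/(2325×125×10³) = 5.498×10⁻⁵ mm/N.
So P = 1.726 / 5.498×10⁻⁵ = 31.4 kN, compressive.
σ_{copper} = P / A = 31400 / 2325 = 13.5 MPa.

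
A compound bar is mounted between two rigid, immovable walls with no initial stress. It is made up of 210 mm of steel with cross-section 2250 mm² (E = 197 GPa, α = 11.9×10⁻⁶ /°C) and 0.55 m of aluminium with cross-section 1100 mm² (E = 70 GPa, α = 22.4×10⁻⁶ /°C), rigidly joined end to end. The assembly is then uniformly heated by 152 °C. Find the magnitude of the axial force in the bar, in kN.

If the supports were absent, the total length change would be Σ αᵢΔT Lᵢ = 11.9×10⁻⁶×152×210 + 22.4×10⁻⁶×152×550 = 2.252 mm.
The walls prevent any net length change, so an axial force P (same in every segment) develops. Compatibility: P · Σ Lᵢ/(AᵢEᵢ) = δ_free.
Σ Lᵢ/(AᵢEᵢ) = 210/(2250×197×10³) + 550/(1100×70×10³) = 7.617×10⁻⁶ mm/N.
P = 2.252 / 7.617×10⁻⁶ = 295700 N = 295.7 kN, compressive.

P ≈ 296 kN (compressive)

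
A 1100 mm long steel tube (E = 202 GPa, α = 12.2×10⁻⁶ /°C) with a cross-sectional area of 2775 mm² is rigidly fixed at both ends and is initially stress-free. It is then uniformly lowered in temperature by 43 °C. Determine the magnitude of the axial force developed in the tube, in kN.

P ≈ 294 kN (tensile)

With zero net strain, σ = E·αΔT = 202 GPa × 12.2×10⁻⁶ × 43 = 106 MPa.
P = AEαΔT = 2775 × 202×10³ × 12.2×10⁻⁶ × 43 = 294.1 kN (tensile).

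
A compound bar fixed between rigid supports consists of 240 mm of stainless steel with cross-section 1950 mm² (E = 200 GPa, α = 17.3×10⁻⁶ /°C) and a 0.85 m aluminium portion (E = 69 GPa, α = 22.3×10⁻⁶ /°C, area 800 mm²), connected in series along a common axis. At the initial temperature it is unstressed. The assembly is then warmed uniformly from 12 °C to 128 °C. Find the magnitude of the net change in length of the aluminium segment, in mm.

|ΔL| ≈ 0.379 mm

Free thermal expansion of the whole bar: Σ αᵢΔT Lᵢ = 17.3×10⁻⁶×116×240 + 22.3×10⁻⁶×116×850 = 2.68 mm.
The rigid supports impose zero overall length change; the single axial force P common to all segments must satisfy P Σ Lᵢ/(AᵢEᵢ) = δ_free.
The series flexibility is Σ Lᵢ/(AᵢEᵢ) = 240/(1950×200×10³) + 850/(800×69×10³) = 1.601×10⁻⁵ mm/N.
P = 2.68 / 1.601×10⁻⁵ = 167400 N = 167.4 kN, compressive.
For the aluminium segment, free thermal change = 22.3×10⁻⁶×116×850 = 2.199 mm and elastic change from P = 167400×850/(800×69×10³) = 2.577 mm; these oppose, so the net change is 0.379 mm (segment shortens).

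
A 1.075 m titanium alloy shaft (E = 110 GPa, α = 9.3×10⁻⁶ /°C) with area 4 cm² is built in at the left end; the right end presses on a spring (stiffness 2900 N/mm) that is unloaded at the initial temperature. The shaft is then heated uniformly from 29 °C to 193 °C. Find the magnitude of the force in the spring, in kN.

P ≈ 4.44 kN

Free thermal expansion: δ_free = αΔT L = 9.3×10⁻⁶ × 164 × 1075 = 1.64 mm.
Let P be the compressive force at the spring. The shaft shortens elastically by PL/(AE) and the spring compresses by P/k; together these equal δ_free.
So P = δ_free / [L/(AE) + 1/k] = 1.64 / [ 1075/(400×110×10³) + 1/(2900) ].
P = 1.64 / 0.0003693 = 4440 N.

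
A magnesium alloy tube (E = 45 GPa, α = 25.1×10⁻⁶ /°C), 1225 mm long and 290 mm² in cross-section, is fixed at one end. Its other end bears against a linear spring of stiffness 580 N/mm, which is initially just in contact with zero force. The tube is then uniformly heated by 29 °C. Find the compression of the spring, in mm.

The unrestrained thermal change is αΔT L = 25.1×10⁻⁶ × 29 × 1225 = 0.8917 mm.
With a force P in the spring, the elastic change of the tube is PL/(AE) and that of the spring is P/k; compatibility requires their sum to equal δ_free.
So P = δ_free / [L/(AE) + 1/k] = 0.8917 / [ 1225/(290×45×10³) + 1/(580) ].
P = 0.8917 / 0.001818 = 490.5 N.
Spring compression = P/k = 490.5/(580) = 0.8456 mm.

δ ≈ 0.846 mm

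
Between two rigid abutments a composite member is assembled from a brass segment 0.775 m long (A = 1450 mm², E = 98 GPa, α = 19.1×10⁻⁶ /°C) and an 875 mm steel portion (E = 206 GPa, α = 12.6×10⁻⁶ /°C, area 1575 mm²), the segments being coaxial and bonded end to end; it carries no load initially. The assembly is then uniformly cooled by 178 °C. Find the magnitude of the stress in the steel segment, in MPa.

σ ≈ 358 MPa (tensile)

With the walls removed the bar would change length by δ_free = Σ αᵢΔT Lᵢ = 19.1×10⁻⁶×178×775 + 12.6×10⁻⁶×178×875 = 4.597 mm.
Since the ends are fixed, an axial force P builds up, equal in every segment, with P · Σ Lᵢ/(AᵢEᵢ) = δ_free.
Σ Lᵢ/(AᵢEᵢ) = 775/(1450×98×10³) + 875/(1575×206×10³) = 8.151×10⁻⁶ mm/N.
So P = 4.597 / 8.151×10⁻⁶ = 564 kN, tensile.
σ_{steel} = P / A = 564000 / 1575 = 358.1 MPa.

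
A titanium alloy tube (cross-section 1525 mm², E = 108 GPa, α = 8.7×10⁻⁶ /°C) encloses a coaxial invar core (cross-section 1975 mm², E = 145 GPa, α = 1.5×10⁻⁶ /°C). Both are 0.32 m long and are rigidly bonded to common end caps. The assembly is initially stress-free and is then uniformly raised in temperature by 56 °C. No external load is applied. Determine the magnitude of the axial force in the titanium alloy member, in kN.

P ≈ 42.2 kN (compressive in the titanium alloy)

Equilibrium of a rigid end plate with no external load gives equal and opposite internal forces ±P in the two members. Since α_{titanium alloy} > α_{invar}, heating drives the titanium alloy into compression and the invar into tension.
Setting the final lengths equal and cancelling L: (α₁ − α₂)ΔT = P/(A₁E₁) + P/(A₂E₂).
|α₁ − α₂|·ΔT = 7.2×10⁻⁶ × 56 = 0.0004032.
1/(A₁E₁) + 1/(A₂E₂) = 1/(1525×108×10³) + 1/(1975×145×10³) = 9.564×10⁻⁹ N⁻¹.
P = 0.0004032 / 9.564×10⁻⁹ = 42160 N = 42.16 kN.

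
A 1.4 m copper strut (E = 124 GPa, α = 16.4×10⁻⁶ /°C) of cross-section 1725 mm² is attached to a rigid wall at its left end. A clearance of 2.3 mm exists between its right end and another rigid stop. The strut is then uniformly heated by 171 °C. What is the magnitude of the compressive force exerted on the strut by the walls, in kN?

P ≈ 248 kN

If the wall were absent the strut would grow by αΔT L = 16.4×10⁻⁶ × 171 × 1400 = 3.926 mm.
The gap closes (δ_free > 2.3 mm) and the wall then resists a further 3.926 − 2.3 = 1.626 mm of expansion.
That suppressed elongation corresponds to σ = E·Δ/L = 124×10³ × 1.626/1400 = 144 MPa.
Force on the wall = σA = 144 × 1725 mm² = 248.5 kN.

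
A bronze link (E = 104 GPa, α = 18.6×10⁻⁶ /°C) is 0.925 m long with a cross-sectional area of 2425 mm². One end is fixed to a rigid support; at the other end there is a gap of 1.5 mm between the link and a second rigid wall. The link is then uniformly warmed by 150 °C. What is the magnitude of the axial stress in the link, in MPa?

Unrestrained expansion: δ_free = αΔT L = 18.6×10⁻⁶ × 150 × 925 = 2.581 mm.
After closing the 1.5 mm clearance, 2.581 − 1.5 = 1.081 mm of expansion remains to be suppressed by the wall.
So σ = E(δ_free − g)/L = 104×10³ × 1.081/925 = 121.5 MPa.

σ ≈ 122 MPa (compressive)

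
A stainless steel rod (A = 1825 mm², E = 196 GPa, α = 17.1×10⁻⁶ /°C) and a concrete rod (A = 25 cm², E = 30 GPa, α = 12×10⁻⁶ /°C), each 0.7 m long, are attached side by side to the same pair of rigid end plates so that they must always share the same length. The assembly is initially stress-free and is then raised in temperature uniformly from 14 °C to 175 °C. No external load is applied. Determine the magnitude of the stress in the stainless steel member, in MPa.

Equilibrium of a rigid end plate with no external load gives equal and opposite internal forces ±P in the two members. Since α_{stainless steel} > α_{concrete}, heating drives the stainless steel into compression and the concrete into tension.
Equating the net (thermal + elastic) strains gives |α₁ − α₂|·ΔT = P·[1/(A₁E₁) + 1/(A₂E₂)].
|α₁ − α₂|·ΔT = 5.1×10⁻⁶ × 161 = 0.0008211.
1/(A₁E₁) + 1/(A₂E₂) = 1/(1825×196×10³) + 1/(2500×30×10³) = 1.613×10⁻⁸ N⁻¹.
So P = 0.0008211 / 1.613×10⁻⁸ = 50.91 kN.
σ_{stainless steel} = P/A₁ = 50910/1825 = 27.9 MPa, compressive.

σ ≈ 27.9 MPa (compressive)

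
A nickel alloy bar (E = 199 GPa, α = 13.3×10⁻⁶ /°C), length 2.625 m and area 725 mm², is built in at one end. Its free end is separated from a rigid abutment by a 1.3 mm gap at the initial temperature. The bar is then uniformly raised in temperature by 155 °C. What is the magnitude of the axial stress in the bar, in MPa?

Free thermal elongation = αΔT L = 13.3×10⁻⁶ × 155 × 2625 = 5.411 mm.
The gap closes (δ_free > 1.3 mm) and the wall then resists a further 5.411 − 1.3 = 4.111 mm of expansion.
So σ = E(δ_free − g)/L = 199×10³ × 4.111/2625 = 311.7 MPa.

σ ≈ 312 MPa (compressive)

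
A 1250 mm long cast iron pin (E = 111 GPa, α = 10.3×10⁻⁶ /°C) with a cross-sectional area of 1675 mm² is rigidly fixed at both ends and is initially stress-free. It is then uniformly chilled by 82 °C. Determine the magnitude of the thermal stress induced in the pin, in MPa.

σ ≈ 93.8 MPa (tensile)

With length fixed, the mechanical strain must cancel the thermal strain αΔT = 10.3×10⁻⁶ × 82 = 844.6×10⁻⁶.
The stress required to suppress this strain is σ = Eε = 111×10³ × 844.6×10⁻⁶ = 93.75 MPa, tensile since the pin is trying to contract.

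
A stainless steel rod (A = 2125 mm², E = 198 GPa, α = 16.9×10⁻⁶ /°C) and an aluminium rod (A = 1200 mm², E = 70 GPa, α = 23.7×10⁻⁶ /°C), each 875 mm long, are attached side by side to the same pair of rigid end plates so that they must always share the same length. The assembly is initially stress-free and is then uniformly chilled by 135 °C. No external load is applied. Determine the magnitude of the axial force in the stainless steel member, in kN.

The aluminium has the larger α, so on cooling it would change length more than the stainless steel if both were free. The rigid plates force a common final length, so the aluminium is put into tension and the stainless steel into compression, with equal and opposite forces P (no external load).
Setting the final lengths equal and cancelling L: (α₁ − α₂)ΔT = P/(A₁E₁) + P/(A₂E₂).
|α₁ − α₂|·ΔT = 6.8×10⁻⁶ × 135 = 0.000918.
1/(A₁E₁) + 1/(A₂E₂) = 1/(2125×198×10³) + 1/(1200×70×10³) = 1.428×10⁻⁸ N⁻¹.
P = 0.000918 / 1.428×10⁻⁸ = 64280 N = 64.28 kN.

P ≈ 64.3 kN (compressive in the stainless steel)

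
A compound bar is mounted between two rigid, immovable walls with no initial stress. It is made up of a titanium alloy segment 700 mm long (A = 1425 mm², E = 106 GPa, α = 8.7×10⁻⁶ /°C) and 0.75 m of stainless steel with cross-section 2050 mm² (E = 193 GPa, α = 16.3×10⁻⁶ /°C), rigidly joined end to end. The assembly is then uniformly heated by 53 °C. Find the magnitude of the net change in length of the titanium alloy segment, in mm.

Free thermal expansion of the whole bar: Σ αᵢΔT Lᵢ = 8.7×10⁻⁶×53×700 + 16.3×10⁻⁶×53×750 = 0.9707 mm.
The walls prevent any net length change, so an axial force P (same in every segment) develops. Compatibility: P · Σ Lᵢ/(AᵢEᵢ) = δ_free.
The series flexibility is Σ Lᵢ/(AᵢEᵢ) = 700/(1425×106×10³) + 750/(2050×193×10³) = 6.53×10⁻⁶ mm/N.
P = 0.9707 / 6.53×10⁻⁶ = 148700 N = 148.7 kN, compressive.
For the titanium alloy segment, free thermal change = 8.7×10⁻⁶×53×700 = 0.3228 mm and elastic change from P = 148700×700/(1425×106×10³) = 0.6889 mm; these oppose, so the net change is 0.366 mm (segment shortens).

|ΔL| ≈ 0.366 mm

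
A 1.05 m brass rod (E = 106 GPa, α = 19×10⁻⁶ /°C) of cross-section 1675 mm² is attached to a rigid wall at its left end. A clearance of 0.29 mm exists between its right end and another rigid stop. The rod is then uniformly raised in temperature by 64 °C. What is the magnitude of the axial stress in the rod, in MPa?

If the wall were absent the rod would grow by αΔT L = 19×10⁻⁶ × 64 × 1050 = 1.277 mm.
After closing the 0.29 mm clearance, 1.277 − 0.29 = 0.9868 mm of expansion remains to be suppressed by the wall.
That suppressed elongation corresponds to σ = E·Δ/L = 106×10³ × 0.9868/1050 = 99.62 MPa.

σ ≈ 99.6 MPa (compressive)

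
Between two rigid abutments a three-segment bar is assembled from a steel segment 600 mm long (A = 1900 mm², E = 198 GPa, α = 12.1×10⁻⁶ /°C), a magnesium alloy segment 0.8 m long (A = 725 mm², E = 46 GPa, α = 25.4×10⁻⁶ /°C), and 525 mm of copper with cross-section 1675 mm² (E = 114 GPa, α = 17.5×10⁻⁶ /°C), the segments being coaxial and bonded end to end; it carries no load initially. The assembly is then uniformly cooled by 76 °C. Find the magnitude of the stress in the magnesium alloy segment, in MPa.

With the walls removed the bar would change length by δ_free = Σ αᵢΔT Lᵢ = 12.1×10⁻⁶×76×600 + 25.4×10⁻⁶×76×800 + 17.5×10⁻⁶×76×525 = 2.794 mm.
Since the ends are fixed, an axial force P builds up, equal in every segment, with P · Σ Lᵢ/(AᵢEᵢ) = δ_free.
Σ Lᵢ/(AᵢEᵢ) = 600/(1900×198×10³) + 800/(725×46×10³) + 525/(1675×114×10³) = 2.833×10⁻⁵ mm/N.
P = 2.794 / 2.833×10⁻⁵ = 98630 N = 98.63 kN, tensile.
σ_{magnesium alloy} = P / A = 98630 / 725 = 136 MPa.

σ ≈ 136 MPa (tensile)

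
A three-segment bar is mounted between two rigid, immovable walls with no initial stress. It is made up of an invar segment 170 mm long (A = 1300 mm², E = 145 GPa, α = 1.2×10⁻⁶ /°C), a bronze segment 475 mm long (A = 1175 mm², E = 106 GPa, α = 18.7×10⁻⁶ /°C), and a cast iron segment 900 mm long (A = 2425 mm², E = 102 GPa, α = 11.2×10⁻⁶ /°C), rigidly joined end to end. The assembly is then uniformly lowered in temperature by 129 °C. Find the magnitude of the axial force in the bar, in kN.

With the walls removed the bar would change length by δ_free = Σ αᵢΔT Lᵢ = 1.2×10⁻⁶×129×170 + 18.7×10⁻⁶×129×475 + 11.2×10⁻⁶×129×900 = 2.472 mm.
The walls prevent any net length change, so an axial force P (same in every segment) develops. Compatibility: P · Σ Lᵢ/(AᵢEᵢ) = δ_free.
Σ Lᵢ/(AᵢEᵢ) = 170/(1300×145×10³) + 475/(1175×106×10³) + 900/(2425×102×10³) = 8.354×10⁻⁶ mm/N.
P = 2.472 / 8.354×10⁻⁶ = 296000 N = 296 kN, tensile.

P ≈ 296 kN (tensile)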